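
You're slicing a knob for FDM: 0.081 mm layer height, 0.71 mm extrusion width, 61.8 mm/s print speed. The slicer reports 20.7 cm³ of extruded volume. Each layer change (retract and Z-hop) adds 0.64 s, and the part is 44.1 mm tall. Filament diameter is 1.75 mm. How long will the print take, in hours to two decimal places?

Bead cross-section = 0.081 × 0.71 = 0.05751 mm².
Total extruded path = 20700/0.05751 = 359937.4 mm.
Time extruding = 359937.4 / 61.8, so 5824.2 s.
Layers = ⌈44.1/0.081⌉ = 545.
Non-print overhead = 545 × 0.64 = 348.8 s.
Total = 5824.2 + 348.8 = 6173 s = 1.71 hours.

1.71 hours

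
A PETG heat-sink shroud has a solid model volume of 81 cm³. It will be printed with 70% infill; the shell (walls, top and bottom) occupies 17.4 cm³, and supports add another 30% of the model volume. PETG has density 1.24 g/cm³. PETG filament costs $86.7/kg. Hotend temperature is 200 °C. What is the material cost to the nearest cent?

$9.27

Interior volume: 81 − 17.4 → 63.6 cm³.
Infill volume = 0.70 × 63.6, so 44.52 cm³.
Support = 0.30 × 81, so 24.3 cm³.
Total printed volume: 17.4 + 44.52 + 24.3 → 86.22 cm³.
Mass: 86.22 × 1.24 → 106.9128 g.
Cost = 106.9128 g / 1000 × $86.7/kg = $9.27.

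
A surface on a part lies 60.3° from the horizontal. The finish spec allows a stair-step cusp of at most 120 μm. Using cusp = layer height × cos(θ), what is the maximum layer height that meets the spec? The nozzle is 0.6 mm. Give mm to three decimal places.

t = h_c / cos θ = 0.12 / 0.4955 = 0.242 mm.

0.242 mm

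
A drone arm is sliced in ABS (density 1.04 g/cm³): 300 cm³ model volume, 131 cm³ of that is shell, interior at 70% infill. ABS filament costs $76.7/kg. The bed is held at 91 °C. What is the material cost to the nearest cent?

Infill region: 300 − 131 → 169 cm³.
Infill volume = 0.70 × 169 = 118.3 cm³.
Total printed volume = 131 + 118.3, so 249.3 cm³.
Mass = 249.3 × 1.04 = 259.272 g.
At $76.7/kg: 259.272/1000 × 76.7 = $19.89.

$19.89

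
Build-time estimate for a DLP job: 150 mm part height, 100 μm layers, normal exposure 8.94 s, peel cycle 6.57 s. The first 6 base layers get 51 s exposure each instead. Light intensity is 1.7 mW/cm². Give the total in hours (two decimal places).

6.53 hours

Number of layers: 150 / 0.1 → 1500 (rounded up).
Bottom layers = 6 × (51 + 6.57), so 345.42 s.
Regular layers = 1494 × (8.94 + 6.57), so 23171.94 s.
Sum: 345.42 + 23171.94 = 23517.36 s → 6.53 hours.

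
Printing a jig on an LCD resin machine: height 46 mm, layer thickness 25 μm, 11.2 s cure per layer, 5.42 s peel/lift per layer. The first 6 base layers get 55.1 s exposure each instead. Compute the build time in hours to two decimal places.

8.57 hours

Layer count = ceil(46 / 0.025) = 1840.
Base layers = 6 × (55.1 + 5.42) = 363.12 s.
Remaining layers = 1834 × (11.2 + 5.42), so 30481.08 s.
Total = 363.12 + 30481.08 = 30844.2 s = 8.57 hours.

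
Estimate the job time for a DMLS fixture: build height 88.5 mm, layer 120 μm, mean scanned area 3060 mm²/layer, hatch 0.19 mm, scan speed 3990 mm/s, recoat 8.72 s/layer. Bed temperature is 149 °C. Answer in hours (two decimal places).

Layer count = ceil(88.5 / 0.12) = 738.
Scan path per layer: 3060 / 0.19 → 16105.3 mm.
Laser time per layer = 16105.3 / 3990, so 4.0364 s.
Time per layer = 4.0364 + 8.72 = 12.7564 s.
Total: 738 × 12.7564 s = 9414.2232 s → 2.62 hours.

2.62 hours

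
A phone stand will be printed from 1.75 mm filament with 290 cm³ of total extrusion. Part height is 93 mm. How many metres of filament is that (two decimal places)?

A = π r² = π × 0.875² = 2.4053 mm².
L = 290000 mm³ / 2.4053 mm² = 120567.08 mm, i.e. 120.57 m.

120.57 m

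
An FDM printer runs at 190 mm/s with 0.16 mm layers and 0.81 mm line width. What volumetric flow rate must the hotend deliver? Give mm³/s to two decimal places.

24.62

Bead cross-section = 0.16 × 0.81 = 0.1296 mm².
Volumetric flow = 190 × 0.1296 = 24.62 mm³/s.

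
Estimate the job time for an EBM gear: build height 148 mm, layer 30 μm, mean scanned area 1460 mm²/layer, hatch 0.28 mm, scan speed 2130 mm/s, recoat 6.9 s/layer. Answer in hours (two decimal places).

Layer count = ceil(148 / 0.03) = 4934.
Per-layer scan distance = 1460 / 0.28, so 5214.3 mm.
Scan time per layer = 5214.3 / 2130 = 2.448 s.
Layer cycle = 2.448 + 6.9, so 9.348 s.
4934 layers × 9.348 s/layer = 46123.032 s, i.e. 12.81 hours.

12.81 hours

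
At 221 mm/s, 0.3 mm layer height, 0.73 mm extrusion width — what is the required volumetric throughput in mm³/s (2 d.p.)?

48.40

A = 0.3 × 0.73 = 0.219 mm².
Volumetric flow = 221 × 0.219 = 48.40 mm³/s.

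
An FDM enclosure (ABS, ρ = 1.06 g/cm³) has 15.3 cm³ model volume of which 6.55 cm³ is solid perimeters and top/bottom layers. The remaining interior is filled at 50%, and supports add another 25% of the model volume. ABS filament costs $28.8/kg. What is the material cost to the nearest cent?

$0.45

Infill region = 15.3 − 6.55 = 8.75 cm³.
Infill deposited: 0.50 × 8.75 → 4.375 cm³.
Support = 0.25 × 15.3, so 3.825 cm³.
Deposited volume = 6.55 + 4.375 + 3.825, so 14.75 cm³.
Mass = 14.75 × 1.06, so 15.635 g.
Cost = 15.635 g / 1000 × $28.8/kg = $0.45.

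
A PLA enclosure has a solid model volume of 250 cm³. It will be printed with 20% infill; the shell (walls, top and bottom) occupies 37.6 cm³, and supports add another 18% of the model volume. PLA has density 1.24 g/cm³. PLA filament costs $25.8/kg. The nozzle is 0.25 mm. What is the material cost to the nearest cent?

$4.00

Volume inside the shell = 250 − 37.6 = 212.4 cm³.
Infill volume = 0.20 × 212.4 = 42.48 cm³.
Support: 0.18 × 250 → 45 cm³.
Total printed volume = 37.6 + 42.48 + 45 = 125.08 cm³.
Mass: 125.08 × 1.24 → 155.0992 g.
Cost = 155.0992 g / 1000 × $25.8/kg = $4.00.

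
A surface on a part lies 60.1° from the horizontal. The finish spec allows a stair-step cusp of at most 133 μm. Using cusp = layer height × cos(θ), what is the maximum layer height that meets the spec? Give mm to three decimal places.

cos(60.1°) = 0.4985; t_max = 0.133/0.4985 = 0.267 mm.

0.267 mm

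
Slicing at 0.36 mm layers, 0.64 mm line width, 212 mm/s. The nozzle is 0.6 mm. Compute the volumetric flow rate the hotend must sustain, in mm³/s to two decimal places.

Bead cross-section = 0.36 × 0.64, so 0.2304 mm².
Volumetric flow = 212 × 0.2304 = 48.84 mm³/s.

48.84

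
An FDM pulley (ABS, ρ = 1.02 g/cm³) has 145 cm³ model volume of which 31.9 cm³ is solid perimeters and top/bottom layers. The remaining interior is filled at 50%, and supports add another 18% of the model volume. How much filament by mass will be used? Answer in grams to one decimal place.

116.8 g

Volume inside the shell = 145 − 31.9, so 113.1 cm³.
Infill volume: 0.50 × 113.1 → 56.55 cm³.
Support = 0.18 × 145 = 26.1 cm³.
Total printed volume: 31.9 + 56.55 + 26.1 → 114.55 cm³.
Mass = 114.55 × 1.02, so 116.841 g.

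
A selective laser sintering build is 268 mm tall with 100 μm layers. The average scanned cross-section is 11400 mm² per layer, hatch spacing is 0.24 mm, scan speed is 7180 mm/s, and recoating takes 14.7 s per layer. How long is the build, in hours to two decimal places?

Number of layers: 268 / 0.1 → 2680 (rounded up).
Scan path per layer: 11400 / 0.24 → 47500 mm.
Scan time per layer = 47500 / 7180 = 6.6156 s.
Per-layer time = 6.6156 + 14.7, so 21.3156 s.
Build time = 2680 × 21.3156 = 57125.808 s = 15.87 hours.

15.87 hours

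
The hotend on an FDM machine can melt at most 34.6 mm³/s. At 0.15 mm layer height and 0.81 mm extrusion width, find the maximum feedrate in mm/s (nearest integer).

Extrusion cross-section = 0.15 × 0.81 = 0.1215 mm².
Max speed = 34.6 / 0.1215 = 284.77 ≈ 285 mm/s.

285 mm/s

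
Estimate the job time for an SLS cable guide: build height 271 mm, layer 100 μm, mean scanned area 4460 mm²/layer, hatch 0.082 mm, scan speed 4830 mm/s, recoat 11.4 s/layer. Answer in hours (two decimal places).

17.06 hours

Layer count = ceil(271 / 0.1) = 2710.
Per-layer scan distance = 4460 / 0.082 = 54390.2 mm.
Per-layer scan time: 54390.2 / 4830 → 11.2609 s.
Per-layer time: 11.2609 + 11.4 → 22.6609 s.
2710 layers × 22.6609 s/layer = 61411.039 s, i.e. 17.06 hours.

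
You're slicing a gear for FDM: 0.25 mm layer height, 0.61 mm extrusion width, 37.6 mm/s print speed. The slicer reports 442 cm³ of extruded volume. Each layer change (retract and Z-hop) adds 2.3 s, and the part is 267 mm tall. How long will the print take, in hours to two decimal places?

Bead cross-section = 0.25 × 0.61, so 0.1525 mm².
Path length: 442000 mm³ / 0.1525 mm² → 2898360.7 mm.
Extrusion time = 2898360.7 / 37.6 = 77084.1 s.
Layers = ⌈267/0.25⌉ = 1068.
Layer-change overhead = 1068 × 2.3 = 2456.4 s.
Altogether 77084.1 + 2456.4 = 79540.5 s, i.e. 22.09 hours.

22.09 hours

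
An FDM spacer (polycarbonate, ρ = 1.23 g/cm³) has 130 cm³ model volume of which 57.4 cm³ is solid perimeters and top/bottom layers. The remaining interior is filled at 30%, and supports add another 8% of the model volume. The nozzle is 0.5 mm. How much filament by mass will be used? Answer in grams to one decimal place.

110.2 g

Volume inside the shell: 130 − 57.4 → 72.6 cm³.
Infill volume = 0.30 × 72.6, so 21.78 cm³.
Support: 0.08 × 130 → 10.4 cm³.
Total printed volume: 57.4 + 21.78 + 10.4 → 89.58 cm³.
Mass = 89.58 × 1.23, so 110.1834 g.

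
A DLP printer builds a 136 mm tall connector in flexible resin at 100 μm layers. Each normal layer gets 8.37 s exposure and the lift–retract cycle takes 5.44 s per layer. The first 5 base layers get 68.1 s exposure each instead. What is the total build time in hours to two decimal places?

5.30 hours

Number of layers: 136 / 0.1 → 1360 (rounded up).
Burn-in layers = 5 × (68.1 + 5.44) = 367.7 s.
Regular layers: 1355 × (8.37 + 5.44) → 18712.55 s.
Sum: 367.7 + 18712.55 = 19080.25 s → 5.30 hours.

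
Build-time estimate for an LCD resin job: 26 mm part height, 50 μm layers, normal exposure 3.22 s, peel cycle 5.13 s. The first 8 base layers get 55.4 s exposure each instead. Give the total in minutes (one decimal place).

Number of layers: 26 / 0.05 → 520 (rounded up).
Burn-in layers = 8 × (55.4 + 5.13) = 484.24 s.
Remaining layers = 512 × (3.22 + 5.13) = 4275.2 s.
Sum: 484.24 + 4275.2 = 4759.44 s → 79.3 minutes.

79.3 minutes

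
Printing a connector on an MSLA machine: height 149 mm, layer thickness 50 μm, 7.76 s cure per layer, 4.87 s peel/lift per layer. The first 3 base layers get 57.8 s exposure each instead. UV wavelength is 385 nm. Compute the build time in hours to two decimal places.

Layer count = ceil(149 / 0.05) = 2980.
Burn-in layers = 3 × (57.8 + 4.87) = 188.01 s.
Remaining layers = 2977 × (7.76 + 4.87) = 37599.51 s.
Total = 188.01 + 37599.51 = 37787.52 s = 10.50 hours.

10.50 hours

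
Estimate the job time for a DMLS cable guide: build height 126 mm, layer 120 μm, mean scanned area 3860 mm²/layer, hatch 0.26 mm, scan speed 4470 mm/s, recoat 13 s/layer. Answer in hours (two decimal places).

Layer count = ceil(126 / 0.12) = 1050.
Scan path per layer = 3860 / 0.26 = 14846.2 mm.
Scan time per layer = 14846.2 / 4470, so 3.3213 s.
Per-layer time = 3.3213 + 13 = 16.3213 s.
1050 layers × 16.3213 s/layer = 17137.365 s, i.e. 4.76 hours.

4.76 hours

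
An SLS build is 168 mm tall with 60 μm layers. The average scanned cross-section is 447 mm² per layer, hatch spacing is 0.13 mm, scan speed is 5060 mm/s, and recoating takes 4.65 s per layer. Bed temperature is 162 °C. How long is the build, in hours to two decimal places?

4.15 hours

Number of layers: 168 / 0.06 → 2800 (rounded up).
Scan path per layer = 447 / 0.13, so 3438.5 mm.
Scan time per layer: 3438.5 / 5060 → 0.6795 s.
Layer cycle = 0.6795 + 4.65 = 5.3295 s.
Build time = 2800 × 5.3295 = 14922.6 s = 4.15 hours.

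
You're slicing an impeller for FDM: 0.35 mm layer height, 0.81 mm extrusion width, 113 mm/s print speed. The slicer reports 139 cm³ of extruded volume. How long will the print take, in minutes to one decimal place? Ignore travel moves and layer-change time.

Line area: 0.35 × 0.81 → 0.2835 mm².
Path length: 139000 mm³ / 0.2835 mm² → 490299.8 mm.
Extrusion time = 490299.8 / 113, so 4338.9 s.
4338.9 s = 72.3 minutes.

72.3 minutes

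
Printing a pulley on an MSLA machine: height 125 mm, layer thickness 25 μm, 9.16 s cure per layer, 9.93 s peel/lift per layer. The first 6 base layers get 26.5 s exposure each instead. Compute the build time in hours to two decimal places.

Layer count = ceil(125 / 0.025) = 5000.
Base layers: 6 × (26.5 + 9.93) → 218.58 s.
Regular layers = 4994 × (9.16 + 9.93), so 95335.46 s.
Sum: 218.58 + 95335.46 = 95554.04 s → 26.54 hours.

26.54 hours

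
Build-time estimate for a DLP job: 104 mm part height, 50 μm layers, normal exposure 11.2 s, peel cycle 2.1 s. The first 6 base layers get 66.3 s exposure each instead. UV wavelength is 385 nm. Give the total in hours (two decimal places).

Number of layers: 104 / 0.05 → 2080 (rounded up).
Bottom layers = 6 × (66.3 + 2.1), so 410.4 s.
Normal layers: 2074 × (11.2 + 2.1) → 27584.2 s.
Total = 410.4 + 27584.2 = 27994.6 s = 7.78 hours.

7.78 hours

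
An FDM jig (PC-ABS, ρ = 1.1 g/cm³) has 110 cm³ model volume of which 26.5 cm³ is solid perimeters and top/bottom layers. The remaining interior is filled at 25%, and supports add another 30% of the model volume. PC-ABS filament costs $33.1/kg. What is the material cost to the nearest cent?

Volume inside the shell: 110 − 26.5 → 83.5 cm³.
Deposited infill = 0.25 × 83.5, so 20.875 cm³.
Support = 0.30 × 110, so 33 cm³.
Total printed volume: 26.5 + 20.875 + 33 → 80.375 cm³.
Mass: 80.375 × 1.1 → 88.4125 g.
At $33.1/kg: 88.4125/1000 × 33.1 = $2.93.

$2.93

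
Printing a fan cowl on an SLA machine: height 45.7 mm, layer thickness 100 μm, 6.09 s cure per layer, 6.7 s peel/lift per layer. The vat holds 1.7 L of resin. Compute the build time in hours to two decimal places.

Layers = ⌈45.7/0.1⌉ = 457.
Cycle time = 6.09 + 6.7, so 12.79 s.
Total = 457 × 12.79 = 5845.03 s = 1.62 hours.

1.62 hours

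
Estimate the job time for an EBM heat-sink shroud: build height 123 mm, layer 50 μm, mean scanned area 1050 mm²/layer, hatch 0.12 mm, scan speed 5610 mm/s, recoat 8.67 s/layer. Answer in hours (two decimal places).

6.99 hours

Layers = ⌈123/0.05⌉ = 2460.
Per-layer scan distance = 1050 / 0.12 = 8750 mm.
Scan time per layer: 8750 / 5610 → 1.5597 s.
Layer cycle = 1.5597 + 8.67 = 10.2297 s.
Build time = 2460 × 10.2297 = 25165.062 s = 6.99 hours.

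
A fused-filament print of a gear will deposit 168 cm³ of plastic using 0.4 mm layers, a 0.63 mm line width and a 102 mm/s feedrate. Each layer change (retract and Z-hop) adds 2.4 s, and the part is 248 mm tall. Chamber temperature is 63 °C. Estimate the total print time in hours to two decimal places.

Bead cross-section = 0.4 × 0.63, so 0.252 mm².
Toolpath length = 168 cm³ / 0.252 mm² = 168000 / 0.252 = 666666.7 mm.
Extrusion time: 666666.7 / 102 → 6535.9 s.
Layer count = ceil(248 / 0.4) = 620.
Layer-change overhead = 620 × 2.4, so 1488 s.
Total = 6535.9 + 1488 = 8023.9 s = 2.23 hours.

2.23 hours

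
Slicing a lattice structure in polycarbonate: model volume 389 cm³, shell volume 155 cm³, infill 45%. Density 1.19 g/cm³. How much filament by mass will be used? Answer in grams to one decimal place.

Volume inside the shell = 389 − 155, so 234 cm³.
Infill volume = 0.45 × 234 = 105.3 cm³.
Total printed volume = 155 + 105.3 = 260.3 cm³.
Mass = 260.3 × 1.19 = 309.757 g.

309.8 g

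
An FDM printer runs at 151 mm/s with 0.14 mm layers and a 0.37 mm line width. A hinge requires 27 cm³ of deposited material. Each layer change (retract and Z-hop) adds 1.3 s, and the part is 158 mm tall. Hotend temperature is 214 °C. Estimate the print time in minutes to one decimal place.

Extrusion cross-section: 0.14 × 0.37 → 0.0518 mm².
Toolpath length = 27 cm³ / 0.0518 mm² = 27000 / 0.0518 = 521235.5 mm.
Extrusion time: 521235.5 / 151 → 3451.9 s.
Layers = ⌈158/0.14⌉ = 1129.
Layer-change overhead = 1129 × 1.3 = 1467.7 s.
Total = 3451.9 + 1467.7 = 4919.6 s = 82.0 minutes.

82.0 minutes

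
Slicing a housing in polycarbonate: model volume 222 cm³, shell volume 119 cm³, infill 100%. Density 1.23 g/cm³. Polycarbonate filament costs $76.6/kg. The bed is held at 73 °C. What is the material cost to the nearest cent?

Volume inside the shell = 222 − 119 = 103 cm³.
Infill deposited = 1.00 × 103 = 103 cm³.
Deposited volume = 119 + 103, so 222 cm³.
Mass: 222 × 1.23 → 273.06 g.
Cost = 273.06 g / 1000 × $76.6/kg = $20.92.

$20.92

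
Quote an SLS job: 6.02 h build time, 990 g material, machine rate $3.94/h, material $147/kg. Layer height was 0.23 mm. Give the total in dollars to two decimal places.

Time charge: 3.94 × 6.02 → $23.7188.
Material charge = 147 × 990/1000, so $145.53.
Job cost: 23.7188 + 145.53 = 169.2488 ≈ $169.25.

$169.25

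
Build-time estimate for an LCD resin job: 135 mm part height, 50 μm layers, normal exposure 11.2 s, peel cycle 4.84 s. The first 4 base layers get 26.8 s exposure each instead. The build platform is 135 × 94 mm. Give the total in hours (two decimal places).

Layers = ⌈135/0.05⌉ = 2700.
Base layers = 4 × (26.8 + 4.84), so 126.56 s.
Remaining layers = 2696 × (11.2 + 4.84) = 43243.84 s.
Sum: 126.56 + 43243.84 = 43370.4 s → 12.05 hours.

12.05 hours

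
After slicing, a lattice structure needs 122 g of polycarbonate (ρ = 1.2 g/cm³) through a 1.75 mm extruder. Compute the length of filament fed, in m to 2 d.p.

Volume = 122 g / 1.2 g·cm⁻³ = 101.6667 cm³ = 101666.7 mm³.
Cross-section of 1.75 mm filament: π·(1.75/2)² = 2.4053 mm².
Length = 101666.7 / 2.4053 = 42267.78 mm = 42.27 m.

42.27 m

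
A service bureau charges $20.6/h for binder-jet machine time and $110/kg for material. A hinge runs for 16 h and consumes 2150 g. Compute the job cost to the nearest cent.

$566.10

Time charge = 20.6 × 16 = $329.60.
Material cost = 110 × 2150/1000, so $236.50.
Job cost: 329.60 + 236.50 = $566.10.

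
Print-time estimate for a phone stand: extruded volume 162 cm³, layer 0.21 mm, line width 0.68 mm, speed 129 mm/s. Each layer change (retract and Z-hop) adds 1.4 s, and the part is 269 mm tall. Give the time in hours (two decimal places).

2.94 hours

Extrusion cross-section: 0.21 × 0.68 → 0.1428 mm².
Toolpath length = 162 cm³ / 0.1428 mm² = 162000 / 0.1428 = 1134453.8 mm.
Extrusion time: 1134453.8 / 129 → 8794.2 s.
Number of layers: 269 / 0.21 → 1281 (rounded up).
Non-print overhead = 1281 × 1.4 = 1793.4 s.
Altogether 8794.2 + 1793.4 = 10587.6 s, i.e. 2.94 hours.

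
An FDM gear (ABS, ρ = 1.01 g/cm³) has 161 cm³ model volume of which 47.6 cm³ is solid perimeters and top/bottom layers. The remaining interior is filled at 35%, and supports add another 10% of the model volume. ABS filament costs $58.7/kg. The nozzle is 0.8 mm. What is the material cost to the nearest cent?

$6.13

Interior volume = 161 − 47.6 = 113.4 cm³.
Deposited infill = 0.35 × 113.4, so 39.69 cm³.
Support = 0.10 × 161, so 16.1 cm³.
Total printed volume: 47.6 + 39.69 + 16.1 → 103.39 cm³.
Mass = 103.39 × 1.01 = 104.4239 g.
Cost = 104.4239 g / 1000 × $58.7/kg = $6.13.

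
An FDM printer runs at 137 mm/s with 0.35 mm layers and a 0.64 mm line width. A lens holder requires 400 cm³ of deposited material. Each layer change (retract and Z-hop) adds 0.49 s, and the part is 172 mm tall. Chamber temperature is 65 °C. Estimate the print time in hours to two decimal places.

Bead cross-section = 0.35 × 0.64, so 0.224 mm².
Path length: 400000 mm³ / 0.224 mm² → 1785714.3 mm.
Extrusion time: 1785714.3 / 137 → 13034.4 s.
Layer count = ceil(172 / 0.35) = 492.
Layer-change overhead = 492 × 0.49, so 241.08 s.
Altogether 13034.4 + 241.08 = 13275.48 s, i.e. 3.69 hours.

3.69 hours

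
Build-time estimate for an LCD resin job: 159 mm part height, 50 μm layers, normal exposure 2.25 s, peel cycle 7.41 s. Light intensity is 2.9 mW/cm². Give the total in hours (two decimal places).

8.53 hours

Number of layers: 159 / 0.05 → 3180 (rounded up).
Cycle time = 2.25 + 7.41, so 9.66 s.
Total = 3180 × 9.66 = 30718.8 s = 8.53 hours.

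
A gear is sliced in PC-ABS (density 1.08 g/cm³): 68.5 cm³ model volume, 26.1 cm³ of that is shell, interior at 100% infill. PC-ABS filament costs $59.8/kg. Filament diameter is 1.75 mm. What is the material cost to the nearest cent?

$4.42

Interior volume: 68.5 − 26.1 → 42.4 cm³.
Deposited infill = 1.00 × 42.4 = 42.4 cm³.
Total printed volume: 26.1 + 42.4 → 68.5 cm³.
Mass: 68.5 × 1.08 → 73.98 g.
At $59.8/kg: 73.98/1000 × 59.8 = $4.42.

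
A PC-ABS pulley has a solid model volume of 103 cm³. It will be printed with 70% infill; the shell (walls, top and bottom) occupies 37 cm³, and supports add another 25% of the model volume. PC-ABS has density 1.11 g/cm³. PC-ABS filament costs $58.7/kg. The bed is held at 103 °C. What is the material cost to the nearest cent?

Infill region: 103 − 37 → 66 cm³.
Infill volume = 0.70 × 66, so 46.2 cm³.
Support: 0.25 × 103 → 25.75 cm³.
Deposited volume: 37 + 46.2 + 25.75 → 108.95 cm³.
Mass: 108.95 × 1.11 → 120.9345 g.
At $58.7/kg: 120.9345/1000 × 58.7 = $7.10.

$7.10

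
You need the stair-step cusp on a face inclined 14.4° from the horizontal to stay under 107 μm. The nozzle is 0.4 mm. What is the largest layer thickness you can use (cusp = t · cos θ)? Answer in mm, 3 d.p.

cos(14.4°) = 0.9686; t_max = 0.107/0.9686 = 0.110 mm.

0.110 mm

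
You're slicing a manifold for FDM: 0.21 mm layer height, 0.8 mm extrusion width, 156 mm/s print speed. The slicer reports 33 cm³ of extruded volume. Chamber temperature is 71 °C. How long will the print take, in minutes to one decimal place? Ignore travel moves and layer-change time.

Extrusion cross-section = 0.21 × 0.8 = 0.168 mm².
Total extruded path = 33000/0.168 = 196428.6 mm.
Time extruding = 196428.6 / 156 = 1259.2 s.
Converting: 1259.2 s = 21.0 minutes.

21.0 minutes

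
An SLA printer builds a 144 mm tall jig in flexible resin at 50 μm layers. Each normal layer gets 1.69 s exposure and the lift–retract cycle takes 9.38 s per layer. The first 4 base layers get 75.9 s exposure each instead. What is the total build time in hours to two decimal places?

8.94 hours

Layer count = ceil(144 / 0.05) = 2880.
Base layers: 4 × (75.9 + 9.38) → 341.12 s.
Remaining layers = 2876 × (1.69 + 9.38) = 31837.32 s.
Total = 341.12 + 31837.32 = 32178.44 s = 8.94 hours.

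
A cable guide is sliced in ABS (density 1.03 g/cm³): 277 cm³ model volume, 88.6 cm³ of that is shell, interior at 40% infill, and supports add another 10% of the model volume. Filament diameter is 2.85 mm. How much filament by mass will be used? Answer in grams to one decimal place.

197.4 g

Infill region: 277 − 88.6 → 188.4 cm³.
Infill deposited = 0.40 × 188.4, so 75.36 cm³.
Support = 0.10 × 277, so 27.7 cm³.
Deposited volume: 88.6 + 75.36 + 27.7 → 191.66 cm³.
Mass = 191.66 × 1.03, so 197.4098 g.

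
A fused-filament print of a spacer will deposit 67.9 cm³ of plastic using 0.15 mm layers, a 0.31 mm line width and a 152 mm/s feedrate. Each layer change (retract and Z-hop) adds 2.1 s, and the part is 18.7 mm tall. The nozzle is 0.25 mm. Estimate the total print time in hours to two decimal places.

Bead cross-section: 0.15 × 0.31 → 0.0465 mm².
Toolpath length = 67.9 cm³ / 0.0465 mm² = 67900 / 0.0465 = 1460215.1 mm.
Print-move time = 1460215.1 / 152 = 9606.7 s.
Layers = ⌈18.7/0.15⌉ = 125.
Z-hop total = 125 × 2.1 = 262.5 s.
Total = 9606.7 + 262.5 = 9869.2 s = 2.74 hours.

2.74 hours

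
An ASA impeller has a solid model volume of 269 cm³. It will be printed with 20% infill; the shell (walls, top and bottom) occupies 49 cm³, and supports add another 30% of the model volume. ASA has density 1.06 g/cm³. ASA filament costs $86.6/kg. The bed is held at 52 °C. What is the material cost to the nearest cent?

Interior volume = 269 − 49 = 220 cm³.
Infill deposited: 0.20 × 220 → 44 cm³.
Support = 0.30 × 269 = 80.7 cm³.
Deposited volume: 49 + 44 + 80.7 → 173.7 cm³.
Mass: 173.7 × 1.06 → 184.122 g.
Cost = 184.122 g / 1000 × $86.6/kg = $15.94.

$15.94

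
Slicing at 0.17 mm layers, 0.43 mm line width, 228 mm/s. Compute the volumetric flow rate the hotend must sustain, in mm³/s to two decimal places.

16.67

A = 0.17 × 0.43, so 0.0731 mm².
Q = v·A = 228 × 0.0731 = 16.67 mm³/s.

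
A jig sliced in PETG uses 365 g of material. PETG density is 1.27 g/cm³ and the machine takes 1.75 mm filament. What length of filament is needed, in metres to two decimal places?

119.49 m

Volume = 365 g / 1.27 g·cm⁻³ = 287.4016 cm³ = 287401.6 mm³.
A = π r² = π × 0.875² = 2.4053 mm².
Length = 287401.6 / 2.4053 = 119486.8 mm = 119.49 m.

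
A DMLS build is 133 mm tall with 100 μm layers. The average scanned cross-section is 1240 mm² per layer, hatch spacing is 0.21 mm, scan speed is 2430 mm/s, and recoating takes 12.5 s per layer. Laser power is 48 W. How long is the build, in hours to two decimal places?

5.52 hours

Layers = ⌈133/0.1⌉ = 1330.
Hatch length per layer = 1240 / 0.21 = 5904.8 mm.
Per-layer scan time: 5904.8 / 2430 → 2.43 s.
Per-layer time = 2.43 + 12.5, so 14.93 s.
Total: 1330 × 14.93 s = 19856.9 s → 5.52 hours.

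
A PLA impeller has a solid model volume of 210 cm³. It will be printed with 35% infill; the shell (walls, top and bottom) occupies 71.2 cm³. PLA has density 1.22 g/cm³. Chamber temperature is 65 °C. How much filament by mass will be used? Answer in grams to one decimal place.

146.1 g

Volume inside the shell = 210 − 71.2, so 138.8 cm³.
Infill deposited = 0.35 × 138.8, so 48.58 cm³.
Total printed volume = 71.2 + 48.58 = 119.78 cm³.
Mass: 119.78 × 1.22 → 146.1316 g.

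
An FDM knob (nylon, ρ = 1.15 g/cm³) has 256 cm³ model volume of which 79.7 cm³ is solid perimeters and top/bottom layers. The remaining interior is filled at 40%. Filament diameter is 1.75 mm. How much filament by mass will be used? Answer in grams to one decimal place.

172.8 g

Infill region = 256 − 79.7, so 176.3 cm³.
Infill deposited: 0.40 × 176.3 → 70.52 cm³.
Total extruded: 79.7 + 70.52 → 150.22 cm³.
Mass = 150.22 × 1.15 = 172.753 g.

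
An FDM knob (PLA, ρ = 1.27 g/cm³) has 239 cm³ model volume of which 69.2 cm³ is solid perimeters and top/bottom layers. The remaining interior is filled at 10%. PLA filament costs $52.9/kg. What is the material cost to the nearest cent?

$5.79

Infill region: 239 − 69.2 → 169.8 cm³.
Infill volume = 0.10 × 169.8, so 16.98 cm³.
Deposited volume: 69.2 + 16.98 → 86.18 cm³.
Mass: 86.18 × 1.27 → 109.4486 g.
At $52.9/kg: 109.4486/1000 × 52.9 = $5.79.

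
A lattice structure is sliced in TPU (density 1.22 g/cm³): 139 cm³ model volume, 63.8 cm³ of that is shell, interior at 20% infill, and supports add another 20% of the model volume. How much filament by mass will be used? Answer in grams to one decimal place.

Volume inside the shell = 139 − 63.8, so 75.2 cm³.
Infill deposited: 0.20 × 75.2 → 15.04 cm³.
Support: 0.20 × 139 → 27.8 cm³.
Deposited volume = 63.8 + 15.04 + 27.8 = 106.64 cm³.
Mass = 106.64 × 1.22 = 130.1008 g.

130.1 g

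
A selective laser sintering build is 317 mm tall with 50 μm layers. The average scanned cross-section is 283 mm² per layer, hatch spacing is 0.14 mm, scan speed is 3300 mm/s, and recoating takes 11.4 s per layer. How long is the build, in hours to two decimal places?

21.16 hours

Layer count = ceil(317 / 0.05) = 6340.
Per-layer scan distance = 283 / 0.14, so 2021.4 mm.
Laser time per layer: 2021.4 / 3300 → 0.6125 s.
Per-layer time = 0.6125 + 11.4, so 12.0125 s.
6340 layers × 12.0125 s/layer = 76159.25 s, i.e. 21.16 hours.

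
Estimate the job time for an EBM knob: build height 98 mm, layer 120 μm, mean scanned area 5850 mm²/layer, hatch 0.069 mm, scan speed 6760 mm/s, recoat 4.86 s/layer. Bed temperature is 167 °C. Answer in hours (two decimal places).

3.95 hours

Layers = ⌈98/0.12⌉ = 817.
Per-layer scan distance: 5850 / 0.069 → 84782.6 mm.
Beam time per layer = 84782.6 / 6760 = 12.5418 s.
Time per layer = 12.5418 + 4.86 = 17.4018 s.
Build time = 817 × 17.4018 = 14217.2706 s = 3.95 hours.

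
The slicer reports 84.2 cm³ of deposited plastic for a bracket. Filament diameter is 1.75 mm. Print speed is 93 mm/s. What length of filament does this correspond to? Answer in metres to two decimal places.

A = π r² = π × 0.875² = 2.4053 mm².
L = 84200 mm³ / 2.4053 mm² = 35006.03 mm, i.e. 35.01 m.

35.01 m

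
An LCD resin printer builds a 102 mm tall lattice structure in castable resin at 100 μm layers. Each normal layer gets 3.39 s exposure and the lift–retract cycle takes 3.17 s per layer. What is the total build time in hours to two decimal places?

1.86 hours

Layers = ⌈102/0.1⌉ = 1020.
Cycle time: 3.39 + 3.17 → 6.56 s.
Build time: 1020 × 6.56 s = 6691.2 s, i.e. 1.86 hours.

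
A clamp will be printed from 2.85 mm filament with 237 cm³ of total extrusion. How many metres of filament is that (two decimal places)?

Cross-section of 2.85 mm filament: π·(2.85/2)² = 6.3794 mm².
L = 237000 mm³ / 6.3794 mm² = 37150.83 mm, i.e. 37.15 m.

37.15 m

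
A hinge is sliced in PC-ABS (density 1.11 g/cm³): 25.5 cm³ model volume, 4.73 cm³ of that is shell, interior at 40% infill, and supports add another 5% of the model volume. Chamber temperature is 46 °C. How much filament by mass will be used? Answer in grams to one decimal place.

15.9 g

Infill region: 25.5 − 4.73 → 20.77 cm³.
Deposited infill: 0.40 × 20.77 → 8.308 cm³.
Support: 0.05 × 25.5 → 1.275 cm³.
Deposited volume = 4.73 + 8.308 + 1.275 = 14.313 cm³.
Mass = 14.313 × 1.11, so 15.88743 g.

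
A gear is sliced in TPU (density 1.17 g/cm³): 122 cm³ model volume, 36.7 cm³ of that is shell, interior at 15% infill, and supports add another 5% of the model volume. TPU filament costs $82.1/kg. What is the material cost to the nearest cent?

$5.34

Infill region = 122 − 36.7, so 85.3 cm³.
Deposited infill: 0.15 × 85.3 → 12.795 cm³.
Support = 0.05 × 122, so 6.1 cm³.
Total printed volume = 36.7 + 12.795 + 6.1, so 55.595 cm³.
Mass = 55.595 × 1.17 = 65.04615 g.
Cost = 65.04615 g / 1000 × $82.1/kg = $5.34.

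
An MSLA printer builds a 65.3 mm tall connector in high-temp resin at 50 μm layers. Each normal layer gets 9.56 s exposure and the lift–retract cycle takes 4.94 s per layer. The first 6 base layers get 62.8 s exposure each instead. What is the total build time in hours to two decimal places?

5.35 hours

Layer count = ceil(65.3 / 0.05) = 1306.
Bottom layers: 6 × (62.8 + 4.94) → 406.44 s.
Regular layers: 1300 × (9.56 + 4.94) → 18850 s.
Sum: 406.44 + 18850 = 19256.44 s → 5.35 hours.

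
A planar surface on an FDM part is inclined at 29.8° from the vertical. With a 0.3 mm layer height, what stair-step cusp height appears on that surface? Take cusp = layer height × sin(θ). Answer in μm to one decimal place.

Cusp = layer height × sin(29.8°) = 0.3 × 0.4970 = 0.1491 mm = 149.1 μm.

149.1 μm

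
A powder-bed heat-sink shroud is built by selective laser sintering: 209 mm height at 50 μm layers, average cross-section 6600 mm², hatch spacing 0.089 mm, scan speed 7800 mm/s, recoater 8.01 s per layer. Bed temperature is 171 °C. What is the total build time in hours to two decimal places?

20.34 hours

Layers = ⌈209/0.05⌉ = 4180.
Scan path per layer = 6600 / 0.089 = 74157.3 mm.
Per-layer scan time: 74157.3 / 7800 → 9.5073 s.
Time per layer = 9.5073 + 8.01, so 17.5173 s.
Build time = 4180 × 17.5173 = 73222.314 s = 20.34 hours.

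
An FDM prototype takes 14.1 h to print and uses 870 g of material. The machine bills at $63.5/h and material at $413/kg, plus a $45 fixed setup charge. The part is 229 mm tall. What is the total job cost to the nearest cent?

Machine-time cost = 63.5 × 14.1, so $895.35.
Feedstock cost = 413 × 870/1000, so $359.31.
Total = 895.35 + 359.31 + 45 = $1299.66.

$1299.66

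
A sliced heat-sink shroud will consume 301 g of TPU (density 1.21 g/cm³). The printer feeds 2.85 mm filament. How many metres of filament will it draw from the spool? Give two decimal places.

38.99 m

Extruded volume: 301/1.21 = 248.7603 cm³ (248760.3 mm³).
Filament cross-section = π × (2.85/2)² = 6.3794 mm².
Length = 248760.3 / 6.3794 = 38994.31 mm = 38.99 m.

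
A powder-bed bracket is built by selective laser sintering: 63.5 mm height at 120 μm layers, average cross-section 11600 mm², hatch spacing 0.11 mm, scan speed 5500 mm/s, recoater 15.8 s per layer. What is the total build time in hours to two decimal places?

Number of layers: 63.5 / 0.12 → 530 (rounded up).
Per-layer scan distance = 11600 / 0.11 = 105454.5 mm.
Per-layer scan time = 105454.5 / 5500, so 19.1735 s.
Per-layer time: 19.1735 + 15.8 → 34.9735 s.
Total: 530 × 34.9735 s = 18535.955 s → 5.15 hours.

5.15 hours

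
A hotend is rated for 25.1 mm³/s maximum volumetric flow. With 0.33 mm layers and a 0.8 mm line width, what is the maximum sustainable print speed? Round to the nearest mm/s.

95 mm/s

Extrusion cross-section = 0.33 × 0.8 = 0.264 mm².
Max speed = 25.1 / 0.264 = 95.08 ≈ 95 mm/s.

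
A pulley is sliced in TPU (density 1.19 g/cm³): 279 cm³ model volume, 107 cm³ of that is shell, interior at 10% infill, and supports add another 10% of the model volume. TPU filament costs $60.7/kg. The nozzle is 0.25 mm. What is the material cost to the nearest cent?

Infill region: 279 − 107 → 172 cm³.
Infill deposited = 0.10 × 172, so 17.2 cm³.
Support: 0.10 × 279 → 27.9 cm³.
Deposited volume = 107 + 17.2 + 27.9, so 152.1 cm³.
Mass: 152.1 × 1.19 → 180.999 g.
At $60.7/kg: 180.999/1000 × 60.7 = $10.99.

$10.99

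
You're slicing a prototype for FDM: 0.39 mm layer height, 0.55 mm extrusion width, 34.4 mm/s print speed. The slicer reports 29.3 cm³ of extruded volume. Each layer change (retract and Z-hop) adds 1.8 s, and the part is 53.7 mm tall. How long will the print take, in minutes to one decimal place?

Bead cross-section = 0.39 × 0.55 = 0.2145 mm².
Path length: 29300 mm³ / 0.2145 mm² → 136596.7 mm.
Time extruding = 136596.7 / 34.4 = 3970.8 s.
Layers = ⌈53.7/0.39⌉ = 138.
Non-print overhead: 138 × 1.8 → 248.4 s.
Total = 3970.8 + 248.4 = 4219.2 s = 70.3 minutes.

70.3 minutes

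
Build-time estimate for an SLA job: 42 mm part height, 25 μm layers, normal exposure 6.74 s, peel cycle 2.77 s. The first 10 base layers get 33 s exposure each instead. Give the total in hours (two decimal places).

4.51 hours

Number of layers: 42 / 0.025 → 1680 (rounded up).
Base layers: 10 × (33 + 2.77) → 357.7 s.
Normal layers = 1670 × (6.74 + 2.77) = 15881.7 s.
Sum: 357.7 + 15881.7 = 16239.4 s → 4.51 hours.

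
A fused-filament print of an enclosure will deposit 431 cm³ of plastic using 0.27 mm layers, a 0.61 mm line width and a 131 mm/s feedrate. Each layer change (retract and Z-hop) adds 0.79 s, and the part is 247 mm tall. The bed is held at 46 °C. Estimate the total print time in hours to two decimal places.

Bead cross-section = 0.27 × 0.61 = 0.1647 mm².
Toolpath length = 431 cm³ / 0.1647 mm² = 431000 / 0.1647 = 2616879.2 mm.
Time extruding = 2616879.2 / 131 = 19976.2 s.
Layer count = ceil(247 / 0.27) = 915.
Layer-change overhead = 915 × 0.79, so 722.85 s.
Total = 19976.2 + 722.85 = 20699.05 s = 5.75 hours.

5.75 hours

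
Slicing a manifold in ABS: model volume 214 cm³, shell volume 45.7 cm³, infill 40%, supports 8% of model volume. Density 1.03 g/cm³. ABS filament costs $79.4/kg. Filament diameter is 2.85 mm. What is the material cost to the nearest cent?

Volume inside the shell: 214 − 45.7 → 168.3 cm³.
Infill volume = 0.40 × 168.3 = 67.32 cm³.
Support: 0.08 × 214 → 17.12 cm³.
Total printed volume = 45.7 + 67.32 + 17.12 = 130.14 cm³.
Mass = 130.14 × 1.03 = 134.0442 g.
At $79.4/kg: 134.0442/1000 × 79.4 = $10.64.

$10.64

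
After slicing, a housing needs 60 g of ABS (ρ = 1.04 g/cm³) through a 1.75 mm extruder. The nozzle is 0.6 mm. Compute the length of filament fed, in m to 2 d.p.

Volume = 60 g / 1.04 g·cm⁻³ = 57.6923 cm³ = 57692.3 mm³.
A = π r² = π × 0.875² = 2.4053 mm².
Length = 57692.3 / 2.4053 = 23985.49 mm = 23.99 m.

23.99 m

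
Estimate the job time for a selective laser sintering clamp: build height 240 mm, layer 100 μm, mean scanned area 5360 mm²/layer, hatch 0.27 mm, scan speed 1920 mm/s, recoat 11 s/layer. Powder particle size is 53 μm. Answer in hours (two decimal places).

14.23 hours

Layer count = ceil(240 / 0.1) = 2400.
Hatch length per layer: 5360 / 0.27 → 19851.9 mm.
Laser time per layer = 19851.9 / 1920 = 10.3395 s.
Per-layer time: 10.3395 + 11 → 21.3395 s.
Total: 2400 × 21.3395 s = 51214.8 s → 14.23 hours.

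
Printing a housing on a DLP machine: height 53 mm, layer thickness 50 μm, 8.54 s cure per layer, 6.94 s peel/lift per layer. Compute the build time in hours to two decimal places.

4.56 hours

Number of layers: 53 / 0.05 → 1060 (rounded up).
Per-layer time: 8.54 + 6.94 → 15.48 s.
Total = 1060 × 15.48 = 16408.8 s = 4.56 hours.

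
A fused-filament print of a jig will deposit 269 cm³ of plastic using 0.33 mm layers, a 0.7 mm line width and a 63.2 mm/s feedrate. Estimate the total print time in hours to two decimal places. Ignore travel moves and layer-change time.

5.12 hours

Bead cross-section = 0.33 × 0.7 = 0.231 mm².
Toolpath length = 269 cm³ / 0.231 mm² = 269000 / 0.231 = 1164502.2 mm.
Print-move time = 1164502.2 / 63.2, so 18425.7 s.
Converting: 18425.7 s = 5.12 hours.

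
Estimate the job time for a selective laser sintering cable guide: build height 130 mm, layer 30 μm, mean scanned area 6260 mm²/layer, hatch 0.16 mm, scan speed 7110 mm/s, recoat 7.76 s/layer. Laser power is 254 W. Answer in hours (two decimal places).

15.97 hours

Number of layers: 130 / 0.03 → 4334 (rounded up).
Scan path per layer: 6260 / 0.16 → 39125 mm.
Per-layer scan time: 39125 / 7110 → 5.5028 s.
Layer cycle = 5.5028 + 7.76 = 13.2628 s.
Build time = 4334 × 13.2628 = 57480.9752 s = 15.97 hours.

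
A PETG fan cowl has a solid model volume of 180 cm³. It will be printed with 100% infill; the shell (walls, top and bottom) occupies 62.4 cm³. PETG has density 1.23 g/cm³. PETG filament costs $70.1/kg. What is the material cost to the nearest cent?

Infill region = 180 − 62.4, so 117.6 cm³.
Infill deposited: 1.00 × 117.6 → 117.6 cm³.
Total printed volume = 62.4 + 117.6, so 180 cm³.
Mass = 180 × 1.23, so 221.4 g.
At $70.1/kg: 221.4/1000 × 70.1 = $15.52.

$15.52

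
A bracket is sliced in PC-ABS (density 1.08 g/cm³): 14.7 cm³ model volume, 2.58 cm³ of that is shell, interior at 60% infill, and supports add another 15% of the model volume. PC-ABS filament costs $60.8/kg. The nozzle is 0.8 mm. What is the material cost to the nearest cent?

$0.79

Infill region = 14.7 − 2.58, so 12.12 cm³.
Infill deposited = 0.60 × 12.12 = 7.272 cm³.
Support: 0.15 × 14.7 → 2.205 cm³.
Total printed volume = 2.58 + 7.272 + 2.205 = 12.057 cm³.
Mass = 12.057 × 1.08 = 13.02156 g.
At $60.8/kg: 13.02156/1000 × 60.8 = $0.79.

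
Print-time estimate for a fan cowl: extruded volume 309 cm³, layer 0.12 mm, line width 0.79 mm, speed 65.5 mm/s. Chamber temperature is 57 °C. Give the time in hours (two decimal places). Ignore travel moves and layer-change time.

13.82 hours

Extrusion cross-section = 0.12 × 0.79, so 0.0948 mm².
Total extruded path = 309000/0.0948 = 3259493.7 mm.
Time extruding = 3259493.7 / 65.5 = 49763.3 s.
49763.3 s = 13.82 hours.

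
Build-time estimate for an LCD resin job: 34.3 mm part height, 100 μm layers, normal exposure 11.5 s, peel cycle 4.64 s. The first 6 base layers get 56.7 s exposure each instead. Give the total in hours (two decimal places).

Layer count = ceil(34.3 / 0.1) = 343.
Burn-in layers = 6 × (56.7 + 4.64) = 368.04 s.
Regular layers: 337 × (11.5 + 4.64) → 5439.18 s.
Sum: 368.04 + 5439.18 = 5807.22 s → 1.61 hours.

1.61 hours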